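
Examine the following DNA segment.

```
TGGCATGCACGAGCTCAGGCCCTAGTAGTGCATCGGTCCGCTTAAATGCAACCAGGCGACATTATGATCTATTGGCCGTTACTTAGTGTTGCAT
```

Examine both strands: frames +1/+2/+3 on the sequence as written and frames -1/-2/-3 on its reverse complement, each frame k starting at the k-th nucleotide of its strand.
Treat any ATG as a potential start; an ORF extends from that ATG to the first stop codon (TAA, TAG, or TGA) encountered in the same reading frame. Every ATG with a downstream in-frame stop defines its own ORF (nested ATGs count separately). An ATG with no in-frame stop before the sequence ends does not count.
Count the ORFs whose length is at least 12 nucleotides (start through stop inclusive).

Reverse complement (5'→3'): ATGCAACACTAAGTAACGGCCAATAGATCATAATGTCGCCTGGTTGCATTTAAGCGGACCGATGCACTACTAGGGCCTGAGCTCGTGCATGCCA
Frame +1: TGG CAT GCA CGA GCT CAG GCC CTA GTA GTG CAT CGG TCC GCT TAA ATG CAA CCA GGC GAC ATT ATG ATC TAT TGG CCG TTA CTT AGT GTT GCA — no ATG→stop ORF.
Frame +2: GGC ATG CAC GAG CTC AGG CCC TAG TAG TGC ATC GGT CCG CTT AAA TGC AAC CAG GCG ACA TTA TGA TCT ATT GGC CGT TAC TTA GTG TTG CAT — ATG at 5, stop TAG at 23 → 21 nt.
Frame +3: GCA TGC ACG AGC TCA GGC CCT AGT AGT GCA TCG GTC CGC TTA AAT GCA ACC AGG CGA CAT TAT GAT CTA TTG GCC GTT ACT TAG TGT TGC — no ATG→stop ORF.
Frame -1: ATG CAA CAC TAA GTA ACG GCC AAT AGA TCA TAA TGT CGC CTG GTT GCA TTT AAG CGG ACC GAT GCA CTA CTA GGG CCT GAG CTC GTG CAT GCC — ATG at 1, stop TAA at 10 → 12 nt.
Frame -2: TGC AAC ACT AAG TAA CGG CCA ATA GAT CAT AAT GTC GCC TGG TTG CAT TTA AGC GGA CCG ATG CAC TAC TAG GGC CTG AGC TCG TGC ATG CCA — ATG at 62, stop TAG at 71 → 12 nt.
Frame -3: GCA ACA CTA AGT AAC GGC CAA TAG ATC ATA ATG TCG CCT GGT TGC ATT TAA GCG GAC CGA TGC ACT ACT AGG GCC TGA GCT CGT GCA TGC — ATG at 33, stop TAA at 51 → 21 nt.
ORFs ≥ 12 nucleotides: frame +2 5–25 (21 nucleotides), frame -1 1–12 (12 nucleotides), frame -2 62–73 (12 nucleotides), frame -3 33–53 (21 nucleotides). Count = 4.

4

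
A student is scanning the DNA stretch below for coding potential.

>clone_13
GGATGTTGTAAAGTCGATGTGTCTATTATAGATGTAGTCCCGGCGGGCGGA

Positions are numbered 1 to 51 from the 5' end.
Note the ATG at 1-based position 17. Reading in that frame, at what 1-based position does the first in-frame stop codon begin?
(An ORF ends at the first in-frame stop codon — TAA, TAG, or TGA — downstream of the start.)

Codons from position 17: ATG (17–19), TGT (20–22), CTA (23–25), TTA (26–28), TAG (29–31).
TAG is a stop codon; it begins at position 29.

29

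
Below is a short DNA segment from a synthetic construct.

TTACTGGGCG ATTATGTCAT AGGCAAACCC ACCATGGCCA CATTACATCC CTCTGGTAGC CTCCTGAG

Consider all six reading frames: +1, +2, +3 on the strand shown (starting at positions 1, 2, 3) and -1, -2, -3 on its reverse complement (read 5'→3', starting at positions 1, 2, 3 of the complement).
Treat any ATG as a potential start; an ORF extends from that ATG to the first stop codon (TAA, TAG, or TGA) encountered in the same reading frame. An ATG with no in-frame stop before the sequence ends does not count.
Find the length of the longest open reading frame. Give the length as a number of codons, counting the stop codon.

Reverse complement (5'→3'): CTCAGGAGGCTACCAGAGGGATGTAATGTGGCCATGGTGGGTTTGCCTATGACATAATCGCCCAGTAA
Frame +1: TTA CTG GGC GAT TAT GTC ATA GGC AAA CCC ACC ATG GCC ACA TTA CAT CCC TCT GGT AGC CTC CTG — no ATG→stop ORF.
Frame +2: TAC TGG GCG ATT ATG TCA TAG GCA AAC CCA CCA TGG CCA CAT TAC ATC CCT CTG GTA GCC TCC TGA — ATG at 14, stop TAG at 20 → 9 nt.
Frame +3: ACT GGG CGA TTA TGT CAT AGG CAA ACC CAC CAT GGC CAC ATT ACA TCC CTC TGG TAG CCT CCT GAG — no ATG→stop ORF.
Frame -1: CTC AGG AGG CTA CCA GAG GGA TGT AAT GTG GCC ATG GTG GGT TTG CCT ATG ACA TAA TCG CCC AGT — ATG at 34, stop TAA at 55 → 24 nt; ATG at 49, stop TAA at 55 → 9 nt.
Frame -2: TCA GGA GGC TAC CAG AGG GAT GTA ATG TGG CCA TGG TGG GTT TGC CTA TGA CAT AAT CGC CCA GTA — ATG at 26, stop TGA at 50 → 27 nt.
Frame -3: CAG GAG GCT ACC AGA GGG ATG TAA TGT GGC CAT GGT GGG TTT GCC TAT GAC ATA ATC GCC CAG TAA — ATG at 21, stop TAA at 24 → 6 nt.
Longest: frame -2, positions 26–52, 27 nt = 9 codons = 8 aa. → 9 codons.

9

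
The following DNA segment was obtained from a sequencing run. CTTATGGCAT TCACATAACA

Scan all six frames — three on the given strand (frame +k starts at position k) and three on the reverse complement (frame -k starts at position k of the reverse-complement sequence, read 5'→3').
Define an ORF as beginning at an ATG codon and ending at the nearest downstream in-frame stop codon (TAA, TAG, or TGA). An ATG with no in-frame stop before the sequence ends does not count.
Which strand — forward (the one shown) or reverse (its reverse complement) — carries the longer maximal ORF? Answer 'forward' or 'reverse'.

forward

Reverse complement (5'→3'): TGTTATGTGAATGCCATAAG
Frame +1: CTT ATG GCA TTC ACA TAA — ATG at 4, stop TAA at 16 → 15 nt.
Frame +2: TTA TGG CAT TCA CAT AAC — no ATG→stop ORF.
Frame +3: TAT GGC ATT CAC ATA ACA — no ATG→stop ORF.
Frame -1: TGT TAT GTG AAT GCC ATA — no ATG→stop ORF.
Frame -2: GTT ATG TGA ATG CCA TAA — ATG at 5, stop TGA at 8 → 6 nt; ATG at 11, stop TAA at 17 → 9 nt.
Frame -3: TTA TGT GAA TGC CAT AAG — no ATG→stop ORF.
Forward-strand max 15 nt; reverse-strand max 9 nt. The forward strand has the longer ORF.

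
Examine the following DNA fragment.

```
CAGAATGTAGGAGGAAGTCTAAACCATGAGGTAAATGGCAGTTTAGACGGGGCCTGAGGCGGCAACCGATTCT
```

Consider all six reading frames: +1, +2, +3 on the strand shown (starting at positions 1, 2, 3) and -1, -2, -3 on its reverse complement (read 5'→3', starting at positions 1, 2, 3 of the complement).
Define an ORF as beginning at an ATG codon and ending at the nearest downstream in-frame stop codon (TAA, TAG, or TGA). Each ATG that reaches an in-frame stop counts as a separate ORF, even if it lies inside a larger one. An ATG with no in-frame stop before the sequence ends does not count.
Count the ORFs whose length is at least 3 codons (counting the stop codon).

3

Reverse complement (5'→3'): AGAATCGGTTGCCGCCTCAGGCCCCGTCTAAACTGCCATTTACCTCATGGTTTAGACTTCCTCCTACATTCTG
Frame +1: CAG AAT GTA GGA GGA AGT CTA AAC CAT GAG GTA AAT GGC AGT TTA GAC GGG GCC TGA GGC GGC AAC CGA TTC — no ATG→stop ORF.
Frame +2: AGA ATG TAG GAG GAA GTC TAA ACC ATG AGG TAA ATG GCA GTT TAG ACG GGG CCT GAG GCG GCA ACC GAT TCT — ATG at 5, stop TAG at 8 → 6 nt; ATG at 26, stop TAA at 32 → 9 nt; ATG at 35, stop TAG at 44 → 12 nt.
Frame +3: GAA TGT AGG AGG AAG TCT AAA CCA TGA GGT AAA TGG CAG TTT AGA CGG GGC CTG AGG CGG CAA CCG ATT — no ATG→stop ORF.
Frame -1: AGA ATC GGT TGC CGC CTC AGG CCC CGT CTA AAC TGC CAT TTA CCT CAT GGT TTA GAC TTC CTC CTA CAT TCT — no ATG→stop ORF.
Frame -2: GAA TCG GTT GCC GCC TCA GGC CCC GTC TAA ACT GCC ATT TAC CTC ATG GTT TAG ACT TCC TCC TAC ATT CTG — ATG at 47, stop TAG at 53 → 9 nt.
Frame -3: AAT CGG TTG CCG CCT CAG GCC CCG TCT AAA CTG CCA TTT ACC TCA TGG TTT AGA CTT CCT CCT ACA TTC — no ATG→stop ORF.
ORFs ≥ 3 codons: frame +2 26–34 (3 codons), frame +2 35–46 (4 codons), frame -2 47–55 (3 codons). Count = 3.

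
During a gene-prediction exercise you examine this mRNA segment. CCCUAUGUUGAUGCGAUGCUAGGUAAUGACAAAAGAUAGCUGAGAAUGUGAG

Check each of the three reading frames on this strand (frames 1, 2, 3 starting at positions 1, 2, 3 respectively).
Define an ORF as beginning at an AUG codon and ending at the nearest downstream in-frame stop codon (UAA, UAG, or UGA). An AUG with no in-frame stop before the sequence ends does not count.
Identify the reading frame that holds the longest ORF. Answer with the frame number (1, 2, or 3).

1

Frame 1: CCC UAU GUU GAU GCG AUG CUA GGU AAU GAC AAA AGA UAG CUG AGA AUG UGA — AUG at 16, stop UAG at 37 → 24 nt; AUG at 46, stop UGA at 49 → 6 nt.
Frame 2: CCU AUG UUG AUG CGA UGC UAG GUA AUG ACA AAA GAU AGC UGA GAA UGU GAG — AUG at 5, stop UAG at 20 → 18 nt; AUG at 11, stop UAG at 20 → 12 nt; AUG at 26, stop UGA at 41 → 18 nt.
Frame 3: CUA UGU UGA UGC GAU GCU AGG UAA UGA CAA AAG AUA GCU GAG AAU GUG — no AUG→stop ORF.
Longest ORF is 24 nt in frame 1 (positions 16–39).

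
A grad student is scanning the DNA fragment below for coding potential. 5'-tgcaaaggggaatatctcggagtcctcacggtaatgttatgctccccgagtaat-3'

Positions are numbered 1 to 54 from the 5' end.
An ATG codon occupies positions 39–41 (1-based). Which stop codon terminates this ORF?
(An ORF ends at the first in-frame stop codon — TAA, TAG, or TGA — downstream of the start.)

TAA

Codons from position 39: ATG (39–41), CTC (42–44), CCC (45–47), GAG (48–50), TAA (51–53).
The first in-frame stop codon is TAA.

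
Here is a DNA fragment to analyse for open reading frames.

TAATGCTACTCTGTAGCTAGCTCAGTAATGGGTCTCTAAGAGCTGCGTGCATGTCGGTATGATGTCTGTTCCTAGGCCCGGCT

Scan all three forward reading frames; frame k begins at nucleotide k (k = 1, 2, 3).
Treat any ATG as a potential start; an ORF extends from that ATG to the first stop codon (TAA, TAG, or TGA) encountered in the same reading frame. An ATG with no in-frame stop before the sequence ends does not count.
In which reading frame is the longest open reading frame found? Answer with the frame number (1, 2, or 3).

Frame 1: TAA TGC TAC TCT GTA GCT AGC TCA GTA ATG GGT CTC TAA GAG CTG CGT GCA TGT CGG TAT GAT GTC TGT TCC TAG GCC CGG — ATG at 28, stop TAA at 37 → 12 nt.
Frame 2: AAT GCT ACT CTG TAG CTA GCT CAG TAA TGG GTC TCT AAG AGC TGC GTG CAT GTC GGT ATG ATG TCT GTT CCT AGG CCC GGC — no ATG→stop ORF.
Frame 3: ATG CTA CTC TGT AGC TAG CTC AGT AAT GGG TCT CTA AGA GCT GCG TGC ATG TCG GTA TGA TGT CTG TTC CTA GGC CCG GCT — ATG at 3, stop TAG at 18 → 18 nt; ATG at 51, stop TGA at 60 → 12 nt.
Longest ORF is 18 nt in frame 3 (positions 3–20).

3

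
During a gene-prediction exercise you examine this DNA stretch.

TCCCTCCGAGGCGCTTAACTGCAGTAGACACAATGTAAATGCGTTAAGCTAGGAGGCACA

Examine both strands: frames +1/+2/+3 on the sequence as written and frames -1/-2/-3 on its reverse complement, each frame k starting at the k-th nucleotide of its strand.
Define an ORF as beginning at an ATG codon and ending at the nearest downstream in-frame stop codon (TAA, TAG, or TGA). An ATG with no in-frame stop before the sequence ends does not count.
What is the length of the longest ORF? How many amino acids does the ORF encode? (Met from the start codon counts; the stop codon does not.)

Reverse complement (5'→3'): TGTGCCTCCTAGCTTAACGCATTTACATTGTGTCTACTGCAGTTAAGCGCCTCGGAGGGA
Frame +1: TCC CTC CGA GGC GCT TAA CTG CAG TAG ACA CAA TGT AAA TGC GTT AAG CTA GGA GGC ACA — no ATG→stop ORF.
Frame +2: CCC TCC GAG GCG CTT AAC TGC AGT AGA CAC AAT GTA AAT GCG TTA AGC TAG GAG GCA — no ATG→stop ORF.
Frame +3: CCT CCG AGG CGC TTA ACT GCA GTA GAC ACA ATG TAA ATG CGT TAA GCT AGG AGG CAC — ATG at 33, stop TAA at 36 → 6 nt; ATG at 39, stop TAA at 45 → 9 nt.
Frame -1: TGT GCC TCC TAG CTT AAC GCA TTT ACA TTG TGT CTA CTG CAG TTA AGC GCC TCG GAG GGA — no ATG→stop ORF.
Frame -2: GTG CCT CCT AGC TTA ACG CAT TTA CAT TGT GTC TAC TGC AGT TAA GCG CCT CGG AGG — no ATG→stop ORF.
Frame -3: TGC CTC CTA GCT TAA CGC ATT TAC ATT GTG TCT ACT GCA GTT AAG CGC CTC GGA GGG — no ATG→stop ORF.
Longest: frame +3, positions 39–47, 9 nt = 3 codons = 2 aa. → 2 amino acids.

2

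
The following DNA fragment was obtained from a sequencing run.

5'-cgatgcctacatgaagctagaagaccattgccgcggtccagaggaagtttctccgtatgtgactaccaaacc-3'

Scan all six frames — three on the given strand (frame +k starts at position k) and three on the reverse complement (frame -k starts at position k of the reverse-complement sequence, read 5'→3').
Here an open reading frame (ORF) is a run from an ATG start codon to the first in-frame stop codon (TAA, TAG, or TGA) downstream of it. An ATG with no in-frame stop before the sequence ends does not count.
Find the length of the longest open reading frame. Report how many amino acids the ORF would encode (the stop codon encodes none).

Reverse complement (5'→3'): GGTTTGGTAGTCACATACGGAGAAACTTCCTCTGGACCGCGGCAATGGTCTTCTAGCTTCATGTAGGCATCG
Frame +1: CGA TGC CTA CAT GAA GCT AGA AGA CCA TTG CCG CGG TCC AGA GGA AGT TTC TCC GTA TGT GAC TAC CAA ACC — no ATG→stop ORF.
Frame +2: GAT GCC TAC ATG AAG CTA GAA GAC CAT TGC CGC GGT CCA GAG GAA GTT TCT CCG TAT GTG ACT ACC AAA — no ATG→stop ORF.
Frame +3: ATG CCT ACA TGA AGC TAG AAG ACC ATT GCC GCG GTC CAG AGG AAG TTT CTC CGT ATG TGA CTA CCA AAC — ATG at 3, stop TGA at 12 → 12 nt; ATG at 57, stop TGA at 60 → 6 nt.
Frame -1: GGT TTG GTA GTC ACA TAC GGA GAA ACT TCC TCT GGA CCG CGG CAA TGG TCT TCT AGC TTC ATG TAG GCA TCG — ATG at 61, stop TAG at 64 → 6 nt.
Frame -2: GTT TGG TAG TCA CAT ACG GAG AAA CTT CCT CTG GAC CGC GGC AAT GGT CTT CTA GCT TCA TGT AGG CAT — no ATG→stop ORF.
Frame -3: TTT GGT AGT CAC ATA CGG AGA AAC TTC CTC TGG ACC GCG GCA ATG GTC TTC TAG CTT CAT GTA GGC ATC — ATG at 45, stop TAG at 54 → 12 nt.
Longest: frame +3, positions 3–14, 12 nt = 4 codons = 3 aa. → 3 amino acids.

3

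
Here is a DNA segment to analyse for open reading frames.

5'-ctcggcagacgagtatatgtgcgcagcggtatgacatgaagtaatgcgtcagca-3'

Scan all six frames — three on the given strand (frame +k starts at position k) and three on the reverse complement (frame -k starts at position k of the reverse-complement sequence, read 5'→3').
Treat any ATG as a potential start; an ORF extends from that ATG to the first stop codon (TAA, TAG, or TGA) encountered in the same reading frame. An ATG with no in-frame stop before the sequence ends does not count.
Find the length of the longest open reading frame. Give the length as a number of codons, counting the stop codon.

6

Reverse complement (5'→3'): TGCTGACGCATTACTTCATGTCATACCGCTGCGCACATATACTCGTCTGCCGAG
Frame +1: CTC GGC AGA CGA GTA TAT GTG CGC AGC GGT ATG ACA TGA AGT AAT GCG TCA GCA — ATG at 31, stop TGA at 37 → 9 nt.
Frame +2: TCG GCA GAC GAG TAT ATG TGC GCA GCG GTA TGA CAT GAA GTA ATG CGT CAG — ATG at 17, stop TGA at 32 → 18 nt.
Frame +3: CGG CAG ACG AGT ATA TGT GCG CAG CGG TAT GAC ATG AAG TAA TGC GTC AGC — ATG at 36, stop TAA at 42 → 9 nt.
Frame -1: TGC TGA CGC ATT ACT TCA TGT CAT ACC GCT GCG CAC ATA TAC TCG TCT GCC GAG — no ATG→stop ORF.
Frame -2: GCT GAC GCA TTA CTT CAT GTC ATA CCG CTG CGC ACA TAT ACT CGT CTG CCG — no ATG→stop ORF.
Frame -3: CTG ACG CAT TAC TTC ATG TCA TAC CGC TGC GCA CAT ATA CTC GTC TGC CGA — no ATG→stop ORF.
Longest: frame +2, positions 17–34, 18 nt = 6 codons = 5 aa. → 6 codons.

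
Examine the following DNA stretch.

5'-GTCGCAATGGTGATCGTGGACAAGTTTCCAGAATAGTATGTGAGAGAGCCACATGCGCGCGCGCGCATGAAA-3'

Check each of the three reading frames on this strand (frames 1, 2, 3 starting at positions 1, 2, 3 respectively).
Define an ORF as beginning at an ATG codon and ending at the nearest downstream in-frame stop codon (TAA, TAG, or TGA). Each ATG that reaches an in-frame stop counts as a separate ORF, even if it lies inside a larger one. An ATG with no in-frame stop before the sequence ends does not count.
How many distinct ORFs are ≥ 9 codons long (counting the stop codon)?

Frame 1: GTC GCA ATG GTG ATC GTG GAC AAG TTT CCA GAA TAG TAT GTG AGA GAG CCA CAT GCG CGC GCG CGC ATG AAA — ATG at 7, stop TAG at 34 → 30 nt.
Frame 2: TCG CAA TGG TGA TCG TGG ACA AGT TTC CAG AAT AGT ATG TGA GAG AGC CAC ATG CGC GCG CGC GCA TGA — ATG at 38, stop TGA at 41 → 6 nt; ATG at 53, stop TGA at 68 → 18 nt.
Frame 3: CGC AAT GGT GAT CGT GGA CAA GTT TCC AGA ATA GTA TGT GAG AGA GCC ACA TGC GCG CGC GCG CAT GAA — no ATG→stop ORF.
ORFs ≥ 9 codons: frame 1 7–36 (10 codons). Count = 1.

1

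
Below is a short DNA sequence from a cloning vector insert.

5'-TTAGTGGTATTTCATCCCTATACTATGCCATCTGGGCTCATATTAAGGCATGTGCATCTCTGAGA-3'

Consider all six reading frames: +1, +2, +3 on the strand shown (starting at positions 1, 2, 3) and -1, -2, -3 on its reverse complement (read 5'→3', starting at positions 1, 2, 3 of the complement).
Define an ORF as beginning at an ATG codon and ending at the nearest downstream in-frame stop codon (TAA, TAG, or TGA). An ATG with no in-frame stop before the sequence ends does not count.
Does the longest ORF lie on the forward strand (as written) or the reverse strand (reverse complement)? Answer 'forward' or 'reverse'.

forward

Reverse complement (5'→3'): TCTCAGAGATGCACATGCCTTAATATGAGCCCAGATGGCATAGTATAGGGATGAAATACCACTAA
Frame +1: TTA GTG GTA TTT CAT CCC TAT ACT ATG CCA TCT GGG CTC ATA TTA AGG CAT GTG CAT CTC TGA — ATG at 25, stop TGA at 61 → 39 nt.
Frame +2: TAG TGG TAT TTC ATC CCT ATA CTA TGC CAT CTG GGC TCA TAT TAA GGC ATG TGC ATC TCT GAG — no ATG→stop ORF.
Frame +3: AGT GGT ATT TCA TCC CTA TAC TAT GCC ATC TGG GCT CAT ATT AAG GCA TGT GCA TCT CTG AGA — no ATG→stop ORF.
Frame -1: TCT CAG AGA TGC ACA TGC CTT AAT ATG AGC CCA GAT GGC ATA GTA TAG GGA TGA AAT ACC ACT — ATG at 25, stop TAG at 46 → 24 nt.
Frame -2: CTC AGA GAT GCA CAT GCC TTA ATA TGA GCC CAG ATG GCA TAG TAT AGG GAT GAA ATA CCA CTA — ATG at 35, stop TAG at 41 → 9 nt.
Frame -3: TCA GAG ATG CAC ATG CCT TAA TAT GAG CCC AGA TGG CAT AGT ATA GGG ATG AAA TAC CAC TAA — ATG at 9, stop TAA at 21 → 15 nt; ATG at 15, stop TAA at 21 → 9 nt; ATG at 51, stop TAA at 63 → 15 nt.
Forward-strand max 39 nt; reverse-strand max 24 nt. The forward strand has the longer ORF.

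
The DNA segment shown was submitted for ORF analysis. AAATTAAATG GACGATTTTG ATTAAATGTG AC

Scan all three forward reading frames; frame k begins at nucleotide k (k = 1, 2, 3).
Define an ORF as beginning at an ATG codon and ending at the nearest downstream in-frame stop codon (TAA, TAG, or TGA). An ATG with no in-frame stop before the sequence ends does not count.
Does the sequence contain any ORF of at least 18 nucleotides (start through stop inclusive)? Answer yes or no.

yes

Frame 1: AAA TTA AAT GGA CGA TTT TGA TTA AAT GTG — no ATG→stop ORF.
Frame 2: AAT TAA ATG GAC GAT TTT GAT TAA ATG TGA — ATG at 8, stop TAA at 23 → 18 nt; ATG at 26, stop TGA at 29 → 6 nt.
Frame 3: ATT AAA TGG ACG ATT TTG ATT AAA TGT GAC — no ATG→stop ORF.
Frame 2 has an ORF of 18 nucleotides (positions 8–25) ≥ 18, so yes.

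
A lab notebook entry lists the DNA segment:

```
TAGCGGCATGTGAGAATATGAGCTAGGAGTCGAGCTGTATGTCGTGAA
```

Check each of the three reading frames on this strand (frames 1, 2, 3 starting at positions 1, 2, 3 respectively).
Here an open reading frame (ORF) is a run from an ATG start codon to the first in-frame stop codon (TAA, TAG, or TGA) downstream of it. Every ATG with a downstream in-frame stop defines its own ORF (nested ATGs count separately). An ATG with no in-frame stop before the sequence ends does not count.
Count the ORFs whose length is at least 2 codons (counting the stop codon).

3

Frame 1: TAG CGG CAT GTG AGA ATA TGA GCT AGG AGT CGA GCT GTA TGT CGT GAA — no ATG→stop ORF.
Frame 2: AGC GGC ATG TGA GAA TAT GAG CTA GGA GTC GAG CTG TAT GTC GTG — ATG at 8, stop TGA at 11 → 6 nt.
Frame 3: GCG GCA TGT GAG AAT ATG AGC TAG GAG TCG AGC TGT ATG TCG TGA — ATG at 18, stop TAG at 24 → 9 nt; ATG at 39, stop TGA at 45 → 9 nt.
ORFs ≥ 2 codons: frame 2 8–13 (2 codons), frame 3 18–26 (3 codons), frame 3 39–47 (3 codons). Count = 3.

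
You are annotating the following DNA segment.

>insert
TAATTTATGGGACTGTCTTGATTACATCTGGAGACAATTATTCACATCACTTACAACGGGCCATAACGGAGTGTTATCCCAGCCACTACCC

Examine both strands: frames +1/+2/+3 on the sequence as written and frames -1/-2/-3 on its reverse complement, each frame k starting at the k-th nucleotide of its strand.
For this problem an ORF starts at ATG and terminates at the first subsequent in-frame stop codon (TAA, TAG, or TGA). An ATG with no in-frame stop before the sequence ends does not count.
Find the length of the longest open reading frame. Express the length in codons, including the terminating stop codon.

Reverse complement (5'→3'): GGGTAGTGGCTGGGATAACACTCCGTTATGGCCCGTTGTAAGTGATGTGAATAATTGTCTCCAGATGTAATCAAGACAGTCCCATAAATTA
Frame +1: TAA TTT ATG GGA CTG TCT TGA TTA CAT CTG GAG ACA ATT ATT CAC ATC ACT TAC AAC GGG CCA TAA CGG AGT GTT ATC CCA GCC ACT ACC — ATG at 7, stop TGA at 19 → 15 nt.
Frame +2: AAT TTA TGG GAC TGT CTT GAT TAC ATC TGG AGA CAA TTA TTC ACA TCA CTT ACA ACG GGC CAT AAC GGA GTG TTA TCC CAG CCA CTA CCC — no ATG→stop ORF.
Frame +3: ATT TAT GGG ACT GTC TTG ATT ACA TCT GGA GAC AAT TAT TCA CAT CAC TTA CAA CGG GCC ATA ACG GAG TGT TAT CCC AGC CAC TAC — no ATG→stop ORF.
Frame -1: GGG TAG TGG CTG GGA TAA CAC TCC GTT ATG GCC CGT TGT AAG TGA TGT GAA TAA TTG TCT CCA GAT GTA ATC AAG ACA GTC CCA TAA ATT — ATG at 28, stop TGA at 43 → 18 nt.
Frame -2: GGT AGT GGC TGG GAT AAC ACT CCG TTA TGG CCC GTT GTA AGT GAT GTG AAT AAT TGT CTC CAG ATG TAA TCA AGA CAG TCC CAT AAA TTA — ATG at 65, stop TAA at 68 → 6 nt.
Frame -3: GTA GTG GCT GGG ATA ACA CTC CGT TAT GGC CCG TTG TAA GTG ATG TGA ATA ATT GTC TCC AGA TGT AAT CAA GAC AGT CCC ATA AAT — ATG at 45, stop TGA at 48 → 6 nt.
Longest: frame -1, positions 28–45, 18 nt = 6 codons = 5 aa. → 6 codons.

6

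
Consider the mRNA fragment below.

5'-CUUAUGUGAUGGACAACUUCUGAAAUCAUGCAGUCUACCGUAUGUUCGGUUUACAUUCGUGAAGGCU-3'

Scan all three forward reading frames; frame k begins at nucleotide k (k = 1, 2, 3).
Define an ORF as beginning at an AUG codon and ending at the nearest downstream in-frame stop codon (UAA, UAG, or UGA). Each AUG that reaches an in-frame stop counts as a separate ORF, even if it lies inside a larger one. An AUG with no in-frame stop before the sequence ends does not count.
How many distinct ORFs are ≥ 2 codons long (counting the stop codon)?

3

Frame 1: CUU AUG UGA UGG ACA ACU UCU GAA AUC AUG CAG UCU ACC GUA UGU UCG GUU UAC AUU CGU GAA GGC — AUG at 4, stop UGA at 7 → 6 nt.
Frame 2: UUA UGU GAU GGA CAA CUU CUG AAA UCA UGC AGU CUA CCG UAU GUU CGG UUU ACA UUC GUG AAG GCU — no AUG→stop ORF.
Frame 3: UAU GUG AUG GAC AAC UUC UGA AAU CAU GCA GUC UAC CGU AUG UUC GGU UUA CAU UCG UGA AGG — AUG at 9, stop UGA at 21 → 15 nt; AUG at 42, stop UGA at 60 → 21 nt.
ORFs ≥ 2 codons: frame 1 4–9 (2 codons), frame 3 9–23 (5 codons), frame 3 42–62 (7 codons). Count = 3.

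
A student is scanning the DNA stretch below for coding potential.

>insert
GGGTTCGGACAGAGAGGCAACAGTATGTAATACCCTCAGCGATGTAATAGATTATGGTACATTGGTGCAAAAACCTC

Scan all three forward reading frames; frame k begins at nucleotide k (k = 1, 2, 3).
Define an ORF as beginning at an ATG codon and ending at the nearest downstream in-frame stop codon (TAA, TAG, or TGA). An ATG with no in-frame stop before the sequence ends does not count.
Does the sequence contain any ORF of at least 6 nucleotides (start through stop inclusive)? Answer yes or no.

yes

Frame 1: GGG TTC GGA CAG AGA GGC AAC AGT ATG TAA TAC CCT CAG CGA TGT AAT AGA TTA TGG TAC ATT GGT GCA AAA ACC — ATG at 25, stop TAA at 28 → 6 nt.
Frame 2: GGT TCG GAC AGA GAG GCA ACA GTA TGT AAT ACC CTC AGC GAT GTA ATA GAT TAT GGT ACA TTG GTG CAA AAA CCT — no ATG→stop ORF.
Frame 3: GTT CGG ACA GAG AGG CAA CAG TAT GTA ATA CCC TCA GCG ATG TAA TAG ATT ATG GTA CAT TGG TGC AAA AAC CTC — ATG at 42, stop TAA at 45 → 6 nt.
Frame 1 has an ORF of 6 nucleotides (positions 25–30) ≥ 6, so yes.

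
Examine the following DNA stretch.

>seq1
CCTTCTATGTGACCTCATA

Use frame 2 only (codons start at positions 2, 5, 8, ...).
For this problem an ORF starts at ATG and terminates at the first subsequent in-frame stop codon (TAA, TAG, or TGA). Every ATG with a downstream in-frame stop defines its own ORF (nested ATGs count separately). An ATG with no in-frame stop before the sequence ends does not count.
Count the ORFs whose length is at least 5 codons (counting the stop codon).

0

Frame 2: CTT CTA TGT GAC CTC ATA — no ATG→stop ORF.
No ORF reaches 5 codons. Count = 0.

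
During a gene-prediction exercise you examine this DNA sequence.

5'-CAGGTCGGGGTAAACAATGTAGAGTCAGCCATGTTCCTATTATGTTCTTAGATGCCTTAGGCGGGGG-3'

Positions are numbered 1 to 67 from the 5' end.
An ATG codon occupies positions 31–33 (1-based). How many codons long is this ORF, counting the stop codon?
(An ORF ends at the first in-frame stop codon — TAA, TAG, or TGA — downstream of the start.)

7

Codons from position 31: ATG (31–33), TTC (34–36), CTA (37–39), TTA (40–42), TGT (43–45), TCT (46–48), TAG (49–51).
TAG is the first in-frame stop; that's 7 codons including the stop.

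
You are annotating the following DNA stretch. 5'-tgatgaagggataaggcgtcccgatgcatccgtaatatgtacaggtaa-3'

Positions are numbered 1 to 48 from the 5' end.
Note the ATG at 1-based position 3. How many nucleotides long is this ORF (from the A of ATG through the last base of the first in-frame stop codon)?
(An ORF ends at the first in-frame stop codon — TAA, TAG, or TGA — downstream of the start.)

12

Codons from position 3: ATG (3–5), AAG (6–8), GGA (9–11), TAA (12–14).
TAA is the first in-frame stop; ORF spans 3–14, 12 nucleotides.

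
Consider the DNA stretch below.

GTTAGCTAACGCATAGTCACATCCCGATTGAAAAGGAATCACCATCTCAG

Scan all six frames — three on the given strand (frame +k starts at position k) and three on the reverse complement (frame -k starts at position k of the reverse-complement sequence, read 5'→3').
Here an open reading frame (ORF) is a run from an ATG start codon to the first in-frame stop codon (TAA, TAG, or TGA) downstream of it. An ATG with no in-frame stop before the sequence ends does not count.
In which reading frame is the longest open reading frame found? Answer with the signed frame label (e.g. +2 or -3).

-1

Reverse complement (5'→3'): CTGAGATGGTGATTCCTTTTCAATCGGGATGTGACTATGCGTTAGCTAAC
Frame +1: GTT AGC TAA CGC ATA GTC ACA TCC CGA TTG AAA AGG AAT CAC CAT CTC — no ATG→stop ORF.
Frame +2: TTA GCT AAC GCA TAG TCA CAT CCC GAT TGA AAA GGA ATC ACC ATC TCA — no ATG→stop ORF.
Frame +3: TAG CTA ACG CAT AGT CAC ATC CCG ATT GAA AAG GAA TCA CCA TCT CAG — no ATG→stop ORF.
Frame -1: CTG AGA TGG TGA TTC CTT TTC AAT CGG GAT GTG ACT ATG CGT TAG CTA — ATG at 37, stop TAG at 43 → 9 nt.
Frame -2: TGA GAT GGT GAT TCC TTT TCA ATC GGG ATG TGA CTA TGC GTT AGC TAA — ATG at 29, stop TGA at 32 → 6 nt.
Frame -3: GAG ATG GTG ATT CCT TTT CAA TCG GGA TGT GAC TAT GCG TTA GCT AAC — no ATG→stop ORF.
Longest ORF is 9 nt in frame -1 (positions 37–45).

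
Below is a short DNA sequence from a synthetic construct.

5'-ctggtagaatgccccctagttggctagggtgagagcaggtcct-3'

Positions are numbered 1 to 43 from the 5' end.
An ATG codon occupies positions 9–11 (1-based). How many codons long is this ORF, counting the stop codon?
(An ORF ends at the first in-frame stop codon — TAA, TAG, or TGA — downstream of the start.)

Codons from position 9: ATG (9–11), CCC (12–14), CCT (15–17), AGT (18–20), TGG (21–23), CTA (24–26), GGG (27–29), TGA (30–32).
TGA is the first in-frame stop; that's 8 codons including the stop.

8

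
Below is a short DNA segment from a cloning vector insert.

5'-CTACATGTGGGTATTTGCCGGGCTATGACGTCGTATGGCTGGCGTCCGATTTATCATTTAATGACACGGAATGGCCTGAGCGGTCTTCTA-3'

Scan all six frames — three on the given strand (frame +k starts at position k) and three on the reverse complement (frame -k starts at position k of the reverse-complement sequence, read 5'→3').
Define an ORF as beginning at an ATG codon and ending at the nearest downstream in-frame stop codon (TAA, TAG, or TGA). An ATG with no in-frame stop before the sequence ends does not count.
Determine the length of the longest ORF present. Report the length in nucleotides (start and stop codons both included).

57

Reverse complement (5'→3'): TAGAAGACCGCTCAGGCCATTCCGTGTCATTAAATGATAAATCGGACGCCAGCCATACGACGTCATAGCCCGGCAAATACCCACATGTAG
Frame +1: CTA CAT GTG GGT ATT TGC CGG GCT ATG ACG TCG TAT GGC TGG CGT CCG ATT TAT CAT TTA ATG ACA CGG AAT GGC CTG AGC GGT CTT CTA — no ATG→stop ORF.
Frame +2: TAC ATG TGG GTA TTT GCC GGG CTA TGA CGT CGT ATG GCT GGC GTC CGA TTT ATC ATT TAA TGA CAC GGA ATG GCC TGA GCG GTC TTC — ATG at 5, stop TGA at 26 → 24 nt; ATG at 35, stop TAA at 59 → 27 nt; ATG at 71, stop TGA at 77 → 9 nt.
Frame +3: ACA TGT GGG TAT TTG CCG GGC TAT GAC GTC GTA TGG CTG GCG TCC GAT TTA TCA TTT AAT GAC ACG GAA TGG CCT GAG CGG TCT TCT — no ATG→stop ORF.
Frame -1: TAG AAG ACC GCT CAG GCC ATT CCG TGT CAT TAA ATG ATA AAT CGG ACG CCA GCC ATA CGA CGT CAT AGC CCG GCA AAT ACC CAC ATG TAG — ATG at 34, stop TAG at 88 → 57 nt; ATG at 85, stop TAG at 88 → 6 nt.
Frame -2: AGA AGA CCG CTC AGG CCA TTC CGT GTC ATT AAA TGA TAA ATC GGA CGC CAG CCA TAC GAC GTC ATA GCC CGG CAA ATA CCC ACA TGT — no ATG→stop ORF.
Frame -3: GAA GAC CGC TCA GGC CAT TCC GTG TCA TTA AAT GAT AAA TCG GAC GCC AGC CAT ACG ACG TCA TAG CCC GGC AAA TAC CCA CAT GTA — no ATG→stop ORF.
Longest: frame -1, positions 34–90, 57 nt = 19 codons = 18 aa. → 57 nucleotides.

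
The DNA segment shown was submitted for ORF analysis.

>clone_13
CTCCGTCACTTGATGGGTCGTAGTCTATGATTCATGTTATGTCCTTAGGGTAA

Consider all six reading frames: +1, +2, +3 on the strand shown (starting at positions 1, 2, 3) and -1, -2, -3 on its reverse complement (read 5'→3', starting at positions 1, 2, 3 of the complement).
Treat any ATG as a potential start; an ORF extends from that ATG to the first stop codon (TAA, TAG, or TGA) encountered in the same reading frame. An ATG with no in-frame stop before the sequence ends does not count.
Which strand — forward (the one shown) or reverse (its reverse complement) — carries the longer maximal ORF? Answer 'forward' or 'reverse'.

reverse

Reverse complement (5'→3'): TTACCCTAAGGACATAACATGAATCATAGACTACGACCCATCAAGTGACGGAG
Frame +1: CTC CGT CAC TTG ATG GGT CGT AGT CTA TGA TTC ATG TTA TGT CCT TAG GGT — ATG at 13, stop TGA at 28 → 18 nt; ATG at 34, stop TAG at 46 → 15 nt.
Frame +2: TCC GTC ACT TGA TGG GTC GTA GTC TAT GAT TCA TGT TAT GTC CTT AGG GTA — no ATG→stop ORF.
Frame +3: CCG TCA CTT GAT GGG TCG TAG TCT ATG ATT CAT GTT ATG TCC TTA GGG TAA — ATG at 27, stop TAA at 51 → 27 nt; ATG at 39, stop TAA at 51 → 15 nt.
Frame -1: TTA CCC TAA GGA CAT AAC ATG AAT CAT AGA CTA CGA CCC ATC AAG TGA CGG — ATG at 19, stop TGA at 46 → 30 nt.
Frame -2: TAC CCT AAG GAC ATA ACA TGA ATC ATA GAC TAC GAC CCA TCA AGT GAC GGA — no ATG→stop ORF.
Frame -3: ACC CTA AGG ACA TAA CAT GAA TCA TAG ACT ACG ACC CAT CAA GTG ACG GAG — no ATG→stop ORF.
Forward-strand max 27 nt; reverse-strand max 30 nt. The reverse strand has the longer ORF.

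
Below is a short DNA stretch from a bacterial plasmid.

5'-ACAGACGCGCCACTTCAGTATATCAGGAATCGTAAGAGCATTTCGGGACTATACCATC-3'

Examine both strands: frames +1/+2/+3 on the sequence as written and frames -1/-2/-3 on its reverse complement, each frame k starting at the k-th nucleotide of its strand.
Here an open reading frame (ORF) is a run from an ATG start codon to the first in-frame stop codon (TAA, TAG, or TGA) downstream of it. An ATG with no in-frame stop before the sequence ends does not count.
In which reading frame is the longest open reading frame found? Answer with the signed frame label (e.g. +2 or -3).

-3

Reverse complement (5'→3'): GATGGTATAGTCCCGAAATGCTCTTACGATTCCTGATATACTGAAGTGGCGCGTCTGT
Frame +1: ACA GAC GCG CCA CTT CAG TAT ATC AGG AAT CGT AAG AGC ATT TCG GGA CTA TAC CAT — no ATG→stop ORF.
Frame +2: CAG ACG CGC CAC TTC AGT ATA TCA GGA ATC GTA AGA GCA TTT CGG GAC TAT ACC ATC — no ATG→stop ORF.
Frame +3: AGA CGC GCC ACT TCA GTA TAT CAG GAA TCG TAA GAG CAT TTC GGG ACT ATA CCA — no ATG→stop ORF.
Frame -1: GAT GGT ATA GTC CCG AAA TGC TCT TAC GAT TCC TGA TAT ACT GAA GTG GCG CGT CTG — no ATG→stop ORF.
Frame -2: ATG GTA TAG TCC CGA AAT GCT CTT ACG ATT CCT GAT ATA CTG AAG TGG CGC GTC TGT — ATG at 2, stop TAG at 8 → 9 nt.
Frame -3: TGG TAT AGT CCC GAA ATG CTC TTA CGA TTC CTG ATA TAC TGA AGT GGC GCG TCT — ATG at 18, stop TGA at 42 → 27 nt.
Longest ORF is 27 nt in frame -3 (positions 18–44).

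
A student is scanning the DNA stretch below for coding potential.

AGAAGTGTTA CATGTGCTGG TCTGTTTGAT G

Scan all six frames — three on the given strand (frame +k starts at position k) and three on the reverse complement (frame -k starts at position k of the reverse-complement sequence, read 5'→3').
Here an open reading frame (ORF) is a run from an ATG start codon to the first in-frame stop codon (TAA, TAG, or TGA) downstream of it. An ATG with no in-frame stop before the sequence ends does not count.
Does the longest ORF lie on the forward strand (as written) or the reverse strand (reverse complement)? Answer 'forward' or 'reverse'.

forward

Reverse complement (5'→3'): CATCAAACAGACCAGCACATGTAACACTTCT
Frame +1: AGA AGT GTT ACA TGT GCT GGT CTG TTT GAT — no ATG→stop ORF.
Frame +2: GAA GTG TTA CAT GTG CTG GTC TGT TTG ATG — no ATG→stop ORF.
Frame +3: AAG TGT TAC ATG TGC TGG TCT GTT TGA — ATG at 12, stop TGA at 27 → 18 nt.
Frame -1: CAT CAA ACA GAC CAG CAC ATG TAA CAC TTC — ATG at 19, stop TAA at 22 → 6 nt.
Frame -2: ATC AAA CAG ACC AGC ACA TGT AAC ACT TCT — no ATG→stop ORF.
Frame -3: TCA AAC AGA CCA GCA CAT GTA ACA CTT — no ATG→stop ORF.
Forward-strand max 18 nt; reverse-strand max 6 nt. The forward strand has the longer ORF.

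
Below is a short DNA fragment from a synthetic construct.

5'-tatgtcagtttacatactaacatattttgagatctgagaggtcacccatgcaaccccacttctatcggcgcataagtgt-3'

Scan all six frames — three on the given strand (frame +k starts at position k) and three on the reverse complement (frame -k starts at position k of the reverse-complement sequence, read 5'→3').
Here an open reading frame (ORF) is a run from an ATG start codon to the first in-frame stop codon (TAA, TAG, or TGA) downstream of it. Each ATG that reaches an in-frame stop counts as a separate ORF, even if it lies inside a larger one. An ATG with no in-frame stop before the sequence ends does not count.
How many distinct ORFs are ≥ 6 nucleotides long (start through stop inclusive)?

Reverse complement (5'→3'): ACACTTATGCGCCGATAGAAGTGGGGTTGCATGGGTGACCTCTCAGATCTCAAAATATGTTAGTATGTAAACTGACATA
Frame +1: TAT GTC AGT TTA CAT ACT AAC ATA TTT TGA GAT CTG AGA GGT CAC CCA TGC AAC CCC ACT TCT ATC GGC GCA TAA GTG — no ATG→stop ORF.
Frame +2: ATG TCA GTT TAC ATA CTA ACA TAT TTT GAG ATC TGA GAG GTC ACC CAT GCA ACC CCA CTT CTA TCG GCG CAT AAG TGT — ATG at 2, stop TGA at 35 → 36 nt.
Frame +3: TGT CAG TTT ACA TAC TAA CAT ATT TTG AGA TCT GAG AGG TCA CCC ATG CAA CCC CAC TTC TAT CGG CGC ATA AGT — no ATG→stop ORF.
Frame -1: ACA CTT ATG CGC CGA TAG AAG TGG GGT TGC ATG GGT GAC CTC TCA GAT CTC AAA ATA TGT TAG TAT GTA AAC TGA CAT — ATG at 7, stop TAG at 16 → 12 nt; ATG at 31, stop TAG at 61 → 33 nt.
Frame -2: CAC TTA TGC GCC GAT AGA AGT GGG GTT GCA TGG GTG ACC TCT CAG ATC TCA AAA TAT GTT AGT ATG TAA ACT GAC ATA — ATG at 65, stop TAA at 68 → 6 nt.
Frame -3: ACT TAT GCG CCG ATA GAA GTG GGG TTG CAT GGG TGA CCT CTC AGA TCT CAA AAT ATG TTA GTA TGT AAA CTG ACA — no ATG→stop ORF.
ORFs ≥ 6 nucleotides: frame +2 2–37 (36 nucleotides), frame -1 7–18 (12 nucleotides), frame -1 31–63 (33 nucleotides), frame -2 65–70 (6 nucleotides). Count = 4.

4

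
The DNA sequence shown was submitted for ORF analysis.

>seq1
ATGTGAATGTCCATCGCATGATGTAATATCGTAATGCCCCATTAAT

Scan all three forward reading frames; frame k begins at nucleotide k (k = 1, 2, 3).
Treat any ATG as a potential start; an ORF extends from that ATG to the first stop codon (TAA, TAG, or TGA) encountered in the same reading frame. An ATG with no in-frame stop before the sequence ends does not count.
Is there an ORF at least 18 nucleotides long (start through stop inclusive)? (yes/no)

no

Frame 1: ATG TGA ATG TCC ATC GCA TGA TGT AAT ATC GTA ATG CCC CAT TAA — ATG at 1, stop TGA at 4 → 6 nt; ATG at 7, stop TGA at 19 → 15 nt; ATG at 34, stop TAA at 43 → 12 nt.
Frame 2: TGT GAA TGT CCA TCG CAT GAT GTA ATA TCG TAA TGC CCC ATT AAT — no ATG→stop ORF.
Frame 3: GTG AAT GTC CAT CGC ATG ATG TAA TAT CGT AAT GCC CCA TTA — ATG at 18, stop TAA at 24 → 9 nt; ATG at 21, stop TAA at 24 → 6 nt.
Largest ORF found is 15 nucleotides < 18, so no.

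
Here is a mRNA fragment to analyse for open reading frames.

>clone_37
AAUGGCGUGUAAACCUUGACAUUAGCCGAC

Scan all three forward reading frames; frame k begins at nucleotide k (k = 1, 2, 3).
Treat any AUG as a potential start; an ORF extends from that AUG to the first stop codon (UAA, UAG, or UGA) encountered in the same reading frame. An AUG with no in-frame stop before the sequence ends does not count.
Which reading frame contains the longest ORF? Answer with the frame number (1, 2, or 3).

Frame 1: AAU GGC GUG UAA ACC UUG ACA UUA GCC GAC — no AUG→stop ORF.
Frame 2: AUG GCG UGU AAA CCU UGA CAU UAG CCG — AUG at 2, stop UGA at 17 → 18 nt.
Frame 3: UGG CGU GUA AAC CUU GAC AUU AGC CGA — no AUG→stop ORF.
Longest ORF is 18 nt in frame 2 (positions 2–19).

2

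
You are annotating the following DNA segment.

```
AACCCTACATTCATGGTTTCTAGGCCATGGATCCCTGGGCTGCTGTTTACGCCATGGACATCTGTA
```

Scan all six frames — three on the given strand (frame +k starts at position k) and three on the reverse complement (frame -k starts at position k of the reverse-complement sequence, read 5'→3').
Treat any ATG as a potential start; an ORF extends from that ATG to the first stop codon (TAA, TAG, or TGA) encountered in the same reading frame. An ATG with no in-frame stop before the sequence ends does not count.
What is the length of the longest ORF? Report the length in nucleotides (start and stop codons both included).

15

Reverse complement (5'→3'): TACAGATGTCCATGGCGTAAACAGCAGCCCAGGGATCCATGGCCTAGAAACCATGAATGTAGGGTT
Frame +1: AAC CCT ACA TTC ATG GTT TCT AGG CCA TGG ATC CCT GGG CTG CTG TTT ACG CCA TGG ACA TCT GTA — no ATG→stop ORF.
Frame +2: ACC CTA CAT TCA TGG TTT CTA GGC CAT GGA TCC CTG GGC TGC TGT TTA CGC CAT GGA CAT CTG — no ATG→stop ORF.
Frame +3: CCC TAC ATT CAT GGT TTC TAG GCC ATG GAT CCC TGG GCT GCT GTT TAC GCC ATG GAC ATC TGT — no ATG→stop ORF.
Frame -1: TAC AGA TGT CCA TGG CGT AAA CAG CAG CCC AGG GAT CCA TGG CCT AGA AAC CAT GAA TGT AGG GTT — no ATG→stop ORF.
Frame -2: ACA GAT GTC CAT GGC GTA AAC AGC AGC CCA GGG ATC CAT GGC CTA GAA ACC ATG AAT GTA GGG — no ATG→stop ORF.
Frame -3: CAG ATG TCC ATG GCG TAA ACA GCA GCC CAG GGA TCC ATG GCC TAG AAA CCA TGA ATG TAG GGT — ATG at 6, stop TAA at 18 → 15 nt; ATG at 12, stop TAA at 18 → 9 nt; ATG at 39, stop TAG at 45 → 9 nt; ATG at 57, stop TAG at 60 → 6 nt.
Longest: frame -3, positions 6–20, 15 nt = 5 codons = 4 aa. → 15 nucleotides.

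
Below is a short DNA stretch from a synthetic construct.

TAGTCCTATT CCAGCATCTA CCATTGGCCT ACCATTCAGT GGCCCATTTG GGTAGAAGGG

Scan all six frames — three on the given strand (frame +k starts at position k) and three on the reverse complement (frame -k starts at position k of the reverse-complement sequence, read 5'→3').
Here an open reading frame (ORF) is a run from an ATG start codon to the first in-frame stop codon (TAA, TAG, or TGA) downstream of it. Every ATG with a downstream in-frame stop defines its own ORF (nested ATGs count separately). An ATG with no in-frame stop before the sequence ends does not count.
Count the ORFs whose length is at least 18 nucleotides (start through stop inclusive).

1

Reverse complement (5'→3'): CCCTTCTACCCAAATGGGCCACTGAATGGTAGGCCAATGGTAGATGCTGGAATAGGACTA
Frame +1: TAG TCC TAT TCC AGC ATC TAC CAT TGG CCT ACC ATT CAG TGG CCC ATT TGG GTA GAA GGG — no ATG→stop ORF.
Frame +2: AGT CCT ATT CCA GCA TCT ACC ATT GGC CTA CCA TTC AGT GGC CCA TTT GGG TAG AAG — no ATG→stop ORF.
Frame +3: GTC CTA TTC CAG CAT CTA CCA TTG GCC TAC CAT TCA GTG GCC CAT TTG GGT AGA AGG — no ATG→stop ORF.
Frame -1: CCC TTC TAC CCA AAT GGG CCA CTG AAT GGT AGG CCA ATG GTA GAT GCT GGA ATA GGA CTA — no ATG→stop ORF.
Frame -2: CCT TCT ACC CAA ATG GGC CAC TGA ATG GTA GGC CAA TGG TAG ATG CTG GAA TAG GAC — ATG at 14, stop TGA at 23 → 12 nt; ATG at 26, stop TAG at 41 → 18 nt; ATG at 44, stop TAG at 53 → 12 nt.
Frame -3: CTT CTA CCC AAA TGG GCC ACT GAA TGG TAG GCC AAT GGT AGA TGC TGG AAT AGG ACT — no ATG→stop ORF.
ORFs ≥ 18 nucleotides: frame -2 26–43 (18 nucleotides). Count = 1.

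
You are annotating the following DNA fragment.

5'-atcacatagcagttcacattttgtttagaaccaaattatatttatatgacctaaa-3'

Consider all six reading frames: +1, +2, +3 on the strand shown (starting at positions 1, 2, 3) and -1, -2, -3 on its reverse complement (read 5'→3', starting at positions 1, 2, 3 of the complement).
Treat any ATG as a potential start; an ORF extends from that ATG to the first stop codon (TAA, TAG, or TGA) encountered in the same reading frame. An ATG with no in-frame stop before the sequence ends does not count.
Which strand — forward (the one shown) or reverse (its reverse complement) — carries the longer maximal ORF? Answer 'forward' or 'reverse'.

Reverse complement (5'→3'): TTTAGGTCATATAAATATAATTTGGTTCTAAACAAAATGTGAACTGCTATGTGAT
Frame +1: ATC ACA TAG CAG TTC ACA TTT TGT TTA GAA CCA AAT TAT ATT TAT ATG ACC TAA — ATG at 46, stop TAA at 52 → 9 nt.
Frame +2: TCA CAT AGC AGT TCA CAT TTT GTT TAG AAC CAA ATT ATA TTT ATA TGA CCT AAA — no ATG→stop ORF.
Frame +3: CAC ATA GCA GTT CAC ATT TTG TTT AGA ACC AAA TTA TAT TTA TAT GAC CTA — no ATG→stop ORF.
Frame -1: TTT AGG TCA TAT AAA TAT AAT TTG GTT CTA AAC AAA ATG TGA ACT GCT ATG TGA — ATG at 37, stop TGA at 40 → 6 nt; ATG at 49, stop TGA at 52 → 6 nt.
Frame -2: TTA GGT CAT ATA AAT ATA ATT TGG TTC TAA ACA AAA TGT GAA CTG CTA TGT GAT — no ATG→stop ORF.
Frame -3: TAG GTC ATA TAA ATA TAA TTT GGT TCT AAA CAA AAT GTG AAC TGC TAT GTG — no ATG→stop ORF.
Forward-strand max 9 nt; reverse-strand max 6 nt. The forward strand has the longer ORF.

forward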